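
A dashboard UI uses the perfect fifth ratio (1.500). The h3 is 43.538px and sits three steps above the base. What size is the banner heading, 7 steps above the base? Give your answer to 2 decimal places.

220.41px

Moving from step +3 to step +7 is 4 steps up, so multiply by r⁴.
43.538 × 1.500⁴ = 43.538 × 5.06250 ≈ 220.411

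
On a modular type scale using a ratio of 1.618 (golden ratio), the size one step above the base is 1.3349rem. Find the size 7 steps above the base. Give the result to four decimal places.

23.9508rem

Moving from step +1 to step +7 is 6 steps up, so multiply by r⁶.
1.3349 × 1.618⁶ = 1.3349 × 17.94201 ≈ 23.9508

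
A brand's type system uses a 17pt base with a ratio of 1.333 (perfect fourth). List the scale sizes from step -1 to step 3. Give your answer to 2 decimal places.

12.75pt, 17.00pt, 22.66pt, 30.21pt, 40.27pt

Step -1: 17.0 ÷ 1.333 = 12.75
Step 0: 17pt
Step 1: 17.0 × 1.333 = 22.66
Step 2: 17.0 × 1.333² = 30.21
Step 3: 17.0 × 1.333³ = 40.27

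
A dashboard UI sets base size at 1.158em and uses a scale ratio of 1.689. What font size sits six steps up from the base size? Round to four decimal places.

26.8835em

A modular type scale is a geometric sequence: sizeₙ = base × rⁿ.
1.158 × 1.689⁶ = 1.158 × 23.21549 ≈ 26.8835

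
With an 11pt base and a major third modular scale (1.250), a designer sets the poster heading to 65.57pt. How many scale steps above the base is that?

8

1.250ⁿ = 65.57 / 11 = 5.9609
n = ln(5.9609) / ln(1.250) = 1.7852 / 0.2231 ≈ 8.00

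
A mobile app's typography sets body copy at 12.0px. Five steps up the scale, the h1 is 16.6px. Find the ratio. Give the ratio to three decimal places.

1.067

The ratio satisfies 12.0 × r⁵ = 16.6, so r = (16.6 / 12.0)^(1/5).
r = 1.3833^(1/5) ≈ 1.0671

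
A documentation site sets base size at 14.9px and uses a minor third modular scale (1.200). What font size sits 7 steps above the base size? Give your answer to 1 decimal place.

14.9 × 1.200⁷ = 14.9 × 3.58318 ≈ 53.39

53.4px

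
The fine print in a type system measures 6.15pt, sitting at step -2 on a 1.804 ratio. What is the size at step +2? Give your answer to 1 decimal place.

The gap is 2 − (-2) = 4 steps, so the factor is 1.804^4.
6.15 × 1.804⁴ = 6.15 × 10.59122 ≈ 65.136

65.1pt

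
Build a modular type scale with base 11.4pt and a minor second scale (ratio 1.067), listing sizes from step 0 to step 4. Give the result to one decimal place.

11.4pt, 12.2pt, 13.0pt, 13.8pt, 14.8pt

Step 0: 11.4pt
Step 1: 11.4 × 1.067 = 12.2
Step 2: 11.4 × 1.067² = 13.0
Step 3: 11.4 × 1.067³ = 13.8
Step 4: 11.4 × 1.067⁴ = 14.8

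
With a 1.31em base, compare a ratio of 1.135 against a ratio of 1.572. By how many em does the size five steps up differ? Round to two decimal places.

10.11em

At 1.135: 1.31 × 1.135⁵ = 2.4675em
At 1.572: 1.31 × 1.572⁵ = 12.5758em
Difference: 12.5758 − 2.4675 = 10.1083em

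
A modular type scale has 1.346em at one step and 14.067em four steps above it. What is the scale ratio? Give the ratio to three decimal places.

The ratio satisfies 1.346 × r⁴ = 14.067, so r = (14.067 / 1.346)^(1/4).
r = 10.4510^(1/4) ≈ 1.7980

1.798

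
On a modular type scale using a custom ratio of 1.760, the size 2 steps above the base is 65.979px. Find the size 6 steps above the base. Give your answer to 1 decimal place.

65.979 × 1.760⁴ = 65.979 × 9.59513 ≈ 633.077

633.1px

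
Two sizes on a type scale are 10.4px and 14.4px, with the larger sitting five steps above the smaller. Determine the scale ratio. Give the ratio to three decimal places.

The ratio satisfies 10.4 × r⁵ = 14.4, so r = (14.4 / 10.4)^(1/5).
r = 1.3846^(1/5) ≈ 1.0672

1.067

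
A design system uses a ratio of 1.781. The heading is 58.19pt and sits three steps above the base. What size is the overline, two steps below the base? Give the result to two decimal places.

3.25pt

Moving from step +3 to step -2 is 5 steps down, so divide by r⁵.
58.19 ÷ 1.781⁵ = 58.19 ÷ 17.91924 ≈ 3.247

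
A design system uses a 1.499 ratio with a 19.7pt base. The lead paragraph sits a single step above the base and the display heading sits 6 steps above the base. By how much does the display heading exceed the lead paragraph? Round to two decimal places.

Step 1: 19.7 × 1.499 = 29.5303pt
Step 6: 19.7 × 1.499⁶ = 223.4992pt
Difference: 223.4992 − 29.5303 = 193.9689pt

193.97pt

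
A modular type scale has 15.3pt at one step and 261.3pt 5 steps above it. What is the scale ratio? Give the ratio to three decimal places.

1.764

The ratio satisfies 15.3 × r⁵ = 261.3, so r = (261.3 / 15.3)^(1/5).
r = 17.0784^(1/5) ≈ 1.7640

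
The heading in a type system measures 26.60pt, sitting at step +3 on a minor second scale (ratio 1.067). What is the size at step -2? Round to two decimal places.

19.23pt

26.60 ÷ 1.067⁵ = 26.60 ÷ 1.38300 ≈ 19.234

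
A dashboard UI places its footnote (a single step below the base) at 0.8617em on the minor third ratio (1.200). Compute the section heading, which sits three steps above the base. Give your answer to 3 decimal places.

1.787em

Moving from step -1 to step +3 is 4 steps up, so multiply by r⁴.
0.8617 × 1.200⁴ = 0.8617 × 2.07360 ≈ 1.787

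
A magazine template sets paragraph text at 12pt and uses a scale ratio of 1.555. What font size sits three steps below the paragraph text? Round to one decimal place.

12.0 ÷ 1.555³ = 12.0 ÷ 3.76003 ≈ 3.19

3.2pt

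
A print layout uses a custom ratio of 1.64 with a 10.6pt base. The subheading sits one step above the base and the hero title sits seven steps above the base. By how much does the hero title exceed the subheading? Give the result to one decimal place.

320.8pt

Step 1: 10.6 × 1.64 = 17.384pt
Step 7: 10.6 × 1.64⁷ = 338.231pt
Difference: 338.231 − 17.384 = 320.847pt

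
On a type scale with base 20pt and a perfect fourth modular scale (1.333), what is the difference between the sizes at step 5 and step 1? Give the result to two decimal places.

57.51pt

Step 1: 20.0 × 1.333 = 26.6600pt
Step 5: 20.0 × 1.333⁵ = 84.1745pt
Difference: 84.1745 − 26.6600 = 57.5145pt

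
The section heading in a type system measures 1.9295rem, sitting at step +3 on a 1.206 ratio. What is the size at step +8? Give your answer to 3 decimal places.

4.922rem

The gap is 8 − (3) = 5 steps, so the factor is 1.206^5.
1.9295 × 1.206⁵ = 1.9295 × 2.55115 ≈ 4.922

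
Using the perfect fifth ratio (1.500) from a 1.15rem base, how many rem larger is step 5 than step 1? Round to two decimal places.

7.01rem

Step 1: 1.15 × 1.500 = 1.7250rem
Step 5: 1.15 × 1.500⁵ = 8.7328rem
Difference: 8.7328 − 1.7250 = 7.0078rem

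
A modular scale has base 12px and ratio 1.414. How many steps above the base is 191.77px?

1.414ⁿ = 191.77 / 12 = 15.9808
n = ln(15.9808) / ln(1.414) = 2.7714 / 0.3464 ≈ 8.00

8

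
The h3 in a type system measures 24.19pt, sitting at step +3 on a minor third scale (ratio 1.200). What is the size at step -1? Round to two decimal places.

11.67pt

24.19 ÷ 1.200⁴ = 24.19 ÷ 2.07360 ≈ 11.666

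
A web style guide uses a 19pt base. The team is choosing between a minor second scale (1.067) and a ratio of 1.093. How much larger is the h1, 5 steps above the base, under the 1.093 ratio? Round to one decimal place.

Minor second: 19.0 × 1.067⁵ = 26.277pt
At 1.093: 19.0 × 1.093⁵ = 29.638pt
Difference: 29.638 − 26.277 = 3.361pt

3.4pt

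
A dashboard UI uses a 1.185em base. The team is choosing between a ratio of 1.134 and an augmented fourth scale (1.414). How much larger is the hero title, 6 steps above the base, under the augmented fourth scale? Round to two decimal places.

At 1.134: 1.185 × 1.134⁶ = 2.5200em
Augmented fourth: 1.185 × 1.414⁶ = 9.4714em
Difference: 9.4714 − 2.5200 = 6.9514em

6.95em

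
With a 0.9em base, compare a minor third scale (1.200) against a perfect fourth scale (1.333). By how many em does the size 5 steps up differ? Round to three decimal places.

1.548em

Minor third: 0.9 × 1.200⁵ = 2.23949em
Perfect fourth: 0.9 × 1.333⁵ = 3.78785em
Difference: 3.78785 − 2.23949 = 1.54836em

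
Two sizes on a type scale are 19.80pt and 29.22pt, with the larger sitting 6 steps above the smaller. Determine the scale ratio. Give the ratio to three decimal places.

r⁶ = 29.22 / 19.80, so r = (29.22/19.80)^(1/6).
r = 1.4758^(1/6) ≈ 1.0670

1.067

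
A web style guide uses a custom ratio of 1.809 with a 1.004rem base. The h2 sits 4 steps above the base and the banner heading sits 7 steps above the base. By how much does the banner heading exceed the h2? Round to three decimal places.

52.899rem

Step 4: 1.004 × 1.809⁴ = 10.75197rem
Step 7: 1.004 × 1.809⁷ = 63.65077rem
Difference: 63.65077 − 10.75197 = 52.89880rem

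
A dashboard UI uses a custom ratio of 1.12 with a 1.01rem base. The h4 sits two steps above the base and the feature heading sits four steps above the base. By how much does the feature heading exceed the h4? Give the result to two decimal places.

0.32rem

Step 2: 1.01 × 1.12² = 1.2669rem
Step 4: 1.01 × 1.12⁴ = 1.5893rem
Difference: 1.5893 − 1.2669 = 0.3224rem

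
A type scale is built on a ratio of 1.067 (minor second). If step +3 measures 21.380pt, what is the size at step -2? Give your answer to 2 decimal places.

15.46pt

21.380 ÷ 1.067⁵ = 21.380 ÷ 1.38300 ≈ 15.459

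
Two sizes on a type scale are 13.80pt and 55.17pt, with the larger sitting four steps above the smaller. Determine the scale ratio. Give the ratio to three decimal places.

r⁴ = 55.17 / 13.80, so r = (55.17/13.80)^(1/4).
r = 3.9978^(1/4) ≈ 1.4140

1.414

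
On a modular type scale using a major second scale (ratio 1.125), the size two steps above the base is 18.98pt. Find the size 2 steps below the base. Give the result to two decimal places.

11.85pt

The gap is -2 − (2) = -4 steps, so the factor is 1.125^-4.
18.98 ÷ 1.125⁴ = 18.98 ÷ 1.60181 ≈ 11.849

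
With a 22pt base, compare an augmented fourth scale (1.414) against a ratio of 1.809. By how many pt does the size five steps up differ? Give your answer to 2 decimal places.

Augmented fourth: 22.0 × 1.414⁵ = 124.3569pt
At 1.809: 22.0 × 1.809⁵ = 426.2020pt
Difference: 426.2020 − 124.3569 = 301.8451pt

301.85pt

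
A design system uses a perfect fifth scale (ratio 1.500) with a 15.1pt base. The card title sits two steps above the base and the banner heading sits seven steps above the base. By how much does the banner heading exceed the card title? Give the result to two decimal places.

Step 2: 15.1 × 1.500² = 33.9750pt
Step 7: 15.1 × 1.500⁷ = 257.9977pt
Difference: 257.9977 − 33.9750 = 224.0227pt

224.02pt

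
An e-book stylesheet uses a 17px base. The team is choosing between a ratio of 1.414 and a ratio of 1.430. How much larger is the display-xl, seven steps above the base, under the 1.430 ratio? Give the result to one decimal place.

At 1.414: 17.0 × 1.414⁷ = 192.130px
At 1.430: 17.0 × 1.430⁷ = 207.874px
Difference: 207.874 − 192.130 = 15.744px

15.7px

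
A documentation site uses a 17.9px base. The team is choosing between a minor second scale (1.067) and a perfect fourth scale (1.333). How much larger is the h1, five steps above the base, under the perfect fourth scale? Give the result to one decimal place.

50.6px

Minor second: 17.9 × 1.067⁵ = 24.756px
Perfect fourth: 17.9 × 1.333⁵ = 75.336px
Difference: 75.336 − 24.756 = 50.580px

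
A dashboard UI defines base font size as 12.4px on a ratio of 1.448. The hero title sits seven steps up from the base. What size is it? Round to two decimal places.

165.50px

Each step on a modular scale multiplies by the ratio, so the size n steps from the base is base × ratioⁿ.
12.4 × 1.448⁷ = 12.4 × 13.34689 ≈ 165.50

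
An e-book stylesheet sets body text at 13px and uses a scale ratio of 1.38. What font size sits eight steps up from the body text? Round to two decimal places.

A modular type scale is a geometric sequence: sizeₙ = base × rⁿ.
13.0 × 1.38⁸ = 13.0 × 13.15324 ≈ 170.99

170.99px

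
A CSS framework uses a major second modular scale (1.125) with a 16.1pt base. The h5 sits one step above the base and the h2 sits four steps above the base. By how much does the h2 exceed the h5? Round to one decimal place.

7.7pt

Step 1: 16.1 × 1.125 = 18.113pt
Step 4: 16.1 × 1.125⁴ = 25.789pt
Difference: 25.789 − 18.113 = 7.676pt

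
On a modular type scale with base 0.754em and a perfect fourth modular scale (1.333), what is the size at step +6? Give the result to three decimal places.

0.754 × 1.333⁶ = 0.754 × 5.61023 ≈ 4.230

4.230em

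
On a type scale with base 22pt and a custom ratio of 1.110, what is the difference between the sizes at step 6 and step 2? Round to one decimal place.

14.0pt

Step 2: 22.0 × 1.110² = 27.106pt
Step 6: 22.0 × 1.110⁶ = 41.149pt
Difference: 41.149 − 27.106 = 14.043pt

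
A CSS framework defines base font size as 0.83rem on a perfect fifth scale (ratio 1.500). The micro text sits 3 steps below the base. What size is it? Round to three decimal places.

A modular type scale is a geometric sequence: sizeₙ = base × rⁿ.
0.83 ÷ 1.500³ = 0.83 ÷ 3.37500 ≈ 0.246

0.246rem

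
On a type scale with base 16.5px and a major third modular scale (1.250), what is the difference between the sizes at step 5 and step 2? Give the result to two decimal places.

24.57px

Step 2: 16.5 × 1.250² = 25.7812px
Step 5: 16.5 × 1.250⁵ = 50.3540px
Difference: 50.3540 − 25.7812 = 24.5728px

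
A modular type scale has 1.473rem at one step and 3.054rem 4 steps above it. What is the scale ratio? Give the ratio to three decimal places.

1.200

The ratio satisfies 1.473 × r⁴ = 3.054, so r = (3.054 / 1.473)^(1/4).
r = 2.0733^(1/4) ≈ 1.2000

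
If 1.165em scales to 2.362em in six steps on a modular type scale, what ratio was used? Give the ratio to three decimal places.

1.125

r⁶ = 2.362 / 1.165, so r = (2.362/1.165)^(1/6).
r = 2.0275^(1/6) ≈ 1.1250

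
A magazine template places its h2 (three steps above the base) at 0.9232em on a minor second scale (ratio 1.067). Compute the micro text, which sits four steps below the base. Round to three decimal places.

0.586em

The gap is -4 − (3) = -7 steps, so the factor is 1.067^-7.
0.9232 ÷ 1.067⁷ = 0.9232 ÷ 1.57453 ≈ 0.586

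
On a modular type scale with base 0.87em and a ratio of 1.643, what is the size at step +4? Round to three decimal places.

6.340em

0.87 × 1.643⁴ = 0.87 × 7.28702 ≈ 6.340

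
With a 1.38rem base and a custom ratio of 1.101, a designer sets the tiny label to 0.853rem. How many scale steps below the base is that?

5

1.101ⁿ = 1.38 / 0.853 = 1.6178
n = ln(1.6178) / ln(1.101) = 0.4811 / 0.0962 ≈ 5.00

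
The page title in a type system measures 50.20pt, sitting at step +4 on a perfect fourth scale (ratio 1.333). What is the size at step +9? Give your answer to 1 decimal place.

211.3pt

The gap is 9 − (4) = 5 steps, so the factor is 1.333^5.
50.20 × 1.333⁵ = 50.20 × 4.20873 ≈ 211.278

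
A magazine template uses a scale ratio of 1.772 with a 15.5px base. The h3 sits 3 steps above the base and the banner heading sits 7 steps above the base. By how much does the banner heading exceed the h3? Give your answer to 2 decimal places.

Step 3: 15.5 × 1.772³ = 86.2428px
Step 7: 15.5 × 1.772⁷ = 850.3109px
Difference: 850.3109 − 86.2428 = 764.0681px

764.07px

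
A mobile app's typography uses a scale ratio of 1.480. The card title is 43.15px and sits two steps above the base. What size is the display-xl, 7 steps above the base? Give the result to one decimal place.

306.4px

Moving from step +2 to step +7 is 5 steps up, so multiply by r⁵.
43.15 × 1.480⁵ = 43.15 × 7.10082 ≈ 306.400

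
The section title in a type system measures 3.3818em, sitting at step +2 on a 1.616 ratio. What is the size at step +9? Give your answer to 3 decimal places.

3.3818 × 1.616⁷ = 3.3818 × 28.77991 ≈ 97.328

97.328em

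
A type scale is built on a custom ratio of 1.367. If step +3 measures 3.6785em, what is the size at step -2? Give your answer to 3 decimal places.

0.771em

3.6785 ÷ 1.367⁵ = 3.6785 ÷ 4.77356 ≈ 0.771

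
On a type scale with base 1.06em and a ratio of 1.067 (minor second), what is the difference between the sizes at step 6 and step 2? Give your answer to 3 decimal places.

Step 2: 1.06 × 1.067² = 1.20680em
Step 6: 1.06 × 1.067⁶ = 1.56420em
Difference: 1.56420 − 1.20680 = 0.35740em

0.357em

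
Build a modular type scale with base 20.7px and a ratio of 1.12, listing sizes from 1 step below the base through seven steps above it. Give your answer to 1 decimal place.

Step -1: 20.7 ÷ 1.12 = 18.5
Step 0: 20.7px
Step 1: 20.7 × 1.12 = 23.2
Step 2: 20.7 × 1.12² = 26.0
Step 3: 20.7 × 1.12³ = 29.1
Step 4: 20.7 × 1.12⁴ = 32.6
Step 5: 20.7 × 1.12⁵ = 36.5
Step 6: 20.7 × 1.12⁶ = 40.9
Step 7: 20.7 × 1.12⁷ = 45.8

18.5px, 20.7px, 23.2px, 26.0px, 29.1px, 32.6px, 36.5px, 40.9px, 45.8px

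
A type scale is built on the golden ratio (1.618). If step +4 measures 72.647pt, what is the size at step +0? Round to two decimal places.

The gap is 0 − (4) = -4 steps, so the factor is 1.618^-4.
72.647 ÷ 1.618⁴ = 72.647 ÷ 6.85353 ≈ 10.600

10.60pt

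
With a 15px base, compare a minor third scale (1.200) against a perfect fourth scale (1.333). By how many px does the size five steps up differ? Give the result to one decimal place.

25.8px

Minor third: 15.0 × 1.200⁵ = 37.325px
Perfect fourth: 15.0 × 1.333⁵ = 63.131px
Difference: 63.131 − 37.325 = 25.806px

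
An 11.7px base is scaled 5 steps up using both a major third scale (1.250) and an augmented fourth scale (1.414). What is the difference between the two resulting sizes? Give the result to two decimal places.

30.43px

Major third: 11.7 × 1.250⁵ = 35.7056px
Augmented fourth: 11.7 × 1.414⁵ = 66.1352px
Difference: 66.1352 − 35.7056 = 30.4296px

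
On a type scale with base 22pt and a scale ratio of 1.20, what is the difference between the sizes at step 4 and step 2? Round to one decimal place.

Step 2: 22.0 × 1.20² = 31.680pt
Step 4: 22.0 × 1.20⁴ = 45.619pt
Difference: 45.619 − 31.680 = 13.939pt

13.9pt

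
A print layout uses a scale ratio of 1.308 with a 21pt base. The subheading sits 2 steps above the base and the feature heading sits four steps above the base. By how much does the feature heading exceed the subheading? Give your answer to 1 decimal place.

Step 2: 21.0 × 1.308² = 35.928pt
Step 4: 21.0 × 1.308⁴ = 61.468pt
Difference: 61.468 − 35.928 = 25.540pt

25.5pt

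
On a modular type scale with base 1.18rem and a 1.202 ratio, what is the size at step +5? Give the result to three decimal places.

2.961rem

Each step on a modular scale multiplies by the ratio, so the size n steps from the base is base × ratioⁿ.
1.18 × 1.202⁵ = 1.18 × 2.50913 ≈ 2.961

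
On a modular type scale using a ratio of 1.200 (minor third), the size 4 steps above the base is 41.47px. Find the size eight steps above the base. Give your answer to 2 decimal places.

85.99px

The gap is 8 − (4) = 4 steps, so the factor is 1.200^4.
41.47 × 1.200⁴ = 41.47 × 2.07360 ≈ 85.992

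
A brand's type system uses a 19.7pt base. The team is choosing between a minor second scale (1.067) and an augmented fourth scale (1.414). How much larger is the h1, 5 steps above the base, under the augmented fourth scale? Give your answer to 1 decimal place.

84.1pt

Minor second: 19.7 × 1.067⁵ = 27.245pt
Augmented fourth: 19.7 × 1.414⁵ = 111.356pt
Difference: 111.356 − 27.245 = 84.111pt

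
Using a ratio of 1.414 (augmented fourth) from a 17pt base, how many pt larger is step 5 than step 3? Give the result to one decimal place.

Step 3: 17.0 × 1.414³ = 48.061pt
Step 5: 17.0 × 1.414⁵ = 96.094pt
Difference: 96.094 − 48.061 = 48.033pt

48.0pt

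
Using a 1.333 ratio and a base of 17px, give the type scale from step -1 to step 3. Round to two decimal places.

Step -1: 17.0 ÷ 1.333 = 12.75
Step 0: 17px
Step 1: 17.0 × 1.333 = 22.66
Step 2: 17.0 × 1.333² = 30.21
Step 3: 17.0 × 1.333³ = 40.27

12.75px, 17.00px, 22.66px, 30.21px, 40.27px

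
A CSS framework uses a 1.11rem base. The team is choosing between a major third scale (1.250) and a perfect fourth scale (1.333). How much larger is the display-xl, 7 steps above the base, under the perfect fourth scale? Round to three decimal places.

3.008rem

Major third: 1.11 × 1.250⁷ = 5.29289rem
Perfect fourth: 1.11 × 1.333⁷ = 8.30107rem
Difference: 8.30107 − 5.29289 = 3.00818rem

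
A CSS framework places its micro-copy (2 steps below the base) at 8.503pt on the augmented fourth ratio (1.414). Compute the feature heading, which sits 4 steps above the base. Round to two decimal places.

67.96pt

Moving from step -2 to step +4 is 6 steps up, so multiply by r⁶.
8.503 × 1.414⁶ = 8.503 × 7.99275 ≈ 67.962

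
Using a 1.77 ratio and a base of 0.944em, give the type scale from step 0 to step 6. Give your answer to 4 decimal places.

0.9440em, 1.6709em, 2.9575em, 5.2347em, 9.2654em, 16.3998em, 29.0276em

Step 0: 0.944em
Step 1: 0.944 × 1.77 = 1.6709
Step 2: 0.944 × 1.77² = 2.9575
Step 3: 0.944 × 1.77³ = 5.2347
Step 4: 0.944 × 1.77⁴ = 9.2654
Step 5: 0.944 × 1.77⁵ = 16.3998
Step 6: 0.944 × 1.77⁶ = 29.0276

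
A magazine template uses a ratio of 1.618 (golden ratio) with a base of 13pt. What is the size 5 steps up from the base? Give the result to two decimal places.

144.16pt

Every step multiplies by the scale ratio.
13.0 × 1.618⁵ = 13.0 × 11.08901 ≈ 144.16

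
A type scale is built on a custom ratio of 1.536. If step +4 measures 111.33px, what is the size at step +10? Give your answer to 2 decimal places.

The gap is 10 − (4) = 6 steps, so the factor is 1.536^6.
111.33 × 1.536⁶ = 111.33 × 13.13250 ≈ 1462.041

1462.04px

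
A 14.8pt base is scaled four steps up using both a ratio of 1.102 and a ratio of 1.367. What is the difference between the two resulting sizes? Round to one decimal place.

At 1.102: 14.8 × 1.102⁴ = 21.827pt
At 1.367: 14.8 × 1.367⁴ = 51.682pt
Difference: 51.682 − 21.827 = 29.855pt

29.9pt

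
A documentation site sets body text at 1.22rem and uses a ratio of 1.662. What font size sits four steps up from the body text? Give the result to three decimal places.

Each step on a modular scale multiplies by the ratio, so the size n steps from the base is base × ratioⁿ.
1.22 × 1.662⁴ = 1.22 × 7.62999 ≈ 9.309

9.309rem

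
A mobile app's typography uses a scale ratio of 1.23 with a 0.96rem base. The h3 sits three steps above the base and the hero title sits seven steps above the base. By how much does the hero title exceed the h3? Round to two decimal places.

2.30rem

Step 3: 0.96 × 1.23³ = 1.7864rem
Step 7: 0.96 × 1.23⁷ = 4.0889rem
Difference: 4.0889 − 1.7864 = 2.3025rem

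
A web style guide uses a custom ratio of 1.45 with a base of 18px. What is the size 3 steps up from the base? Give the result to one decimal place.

54.9px

A modular type scale is a geometric sequence: sizeₙ = base × rⁿ.
18.0 × 1.45³ = 18.0 × 3.04862 ≈ 54.88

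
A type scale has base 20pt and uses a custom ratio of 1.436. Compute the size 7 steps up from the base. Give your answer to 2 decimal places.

Each step on a modular scale multiplies by the ratio, so the size n steps from the base is base × ratioⁿ.
20.0 × 1.436⁷ = 20.0 × 12.59160 ≈ 251.83

251.83pt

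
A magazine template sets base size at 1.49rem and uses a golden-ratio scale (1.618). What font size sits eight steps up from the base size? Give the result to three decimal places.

Every step multiplies by the scale ratio.
1.49 × 1.618⁸ = 1.49 × 46.97082 ≈ 69.987

69.987rem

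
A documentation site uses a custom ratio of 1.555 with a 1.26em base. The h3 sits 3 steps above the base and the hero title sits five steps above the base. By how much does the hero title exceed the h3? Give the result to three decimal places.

6.718em

Step 3: 1.26 × 1.555³ = 4.73764em
Step 5: 1.26 × 1.555⁵ = 11.45572em
Difference: 11.45572 − 4.73764 = 6.71808em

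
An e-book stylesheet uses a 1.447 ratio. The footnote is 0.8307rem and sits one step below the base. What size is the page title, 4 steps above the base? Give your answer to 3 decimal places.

5.270rem

0.8307 × 1.447⁵ = 0.8307 × 6.34370 ≈ 5.270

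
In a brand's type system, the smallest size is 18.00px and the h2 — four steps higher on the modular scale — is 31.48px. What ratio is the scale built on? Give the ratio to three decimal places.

1.150

The ratio satisfies 18.00 × r⁴ = 31.48, so r = (31.48 / 18.00)^(1/4).
r = 1.7489^(1/4) ≈ 1.1500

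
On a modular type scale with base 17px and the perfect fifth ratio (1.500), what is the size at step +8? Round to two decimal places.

17.0 × 1.500⁸ = 17.0 × 25.62891 ≈ 435.69

435.69px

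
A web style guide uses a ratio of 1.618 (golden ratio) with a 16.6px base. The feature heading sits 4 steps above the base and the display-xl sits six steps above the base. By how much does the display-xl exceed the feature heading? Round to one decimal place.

Step 4: 16.6 × 1.618⁴ = 113.769px
Step 6: 16.6 × 1.618⁶ = 297.837px
Difference: 297.837 − 113.769 = 184.068px

184.1px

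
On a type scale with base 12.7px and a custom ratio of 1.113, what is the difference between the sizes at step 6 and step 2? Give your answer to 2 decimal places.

8.41px

Step 2: 12.7 × 1.113² = 15.7324px
Step 6: 12.7 × 1.113⁶ = 24.1421px
Difference: 24.1421 − 15.7324 = 8.4097px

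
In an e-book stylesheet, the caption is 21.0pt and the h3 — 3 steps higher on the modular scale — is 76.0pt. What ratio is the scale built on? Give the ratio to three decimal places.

r³ = 76.0 / 21.0, so r = (76.0/21.0)^(1/3).
r = 3.6190^(1/3) ≈ 1.5353

1.535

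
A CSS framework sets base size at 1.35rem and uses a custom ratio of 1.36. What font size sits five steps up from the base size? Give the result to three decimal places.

6.281rem

1.35 × 1.36⁵ = 1.35 × 4.65259 ≈ 6.281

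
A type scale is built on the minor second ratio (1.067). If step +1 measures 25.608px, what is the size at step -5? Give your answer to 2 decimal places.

17.35px

Moving from step +1 to step -5 is 6 steps down, so divide by r⁶.
25.608 ÷ 1.067⁶ = 25.608 ÷ 1.47566 ≈ 17.354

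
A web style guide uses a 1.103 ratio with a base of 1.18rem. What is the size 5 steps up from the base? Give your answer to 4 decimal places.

1.9265rem

Each step on a modular scale multiplies by the ratio, so the size n steps from the base is base × ratioⁿ.
1.18 × 1.103⁵ = 1.18 × 1.63259 ≈ 1.9265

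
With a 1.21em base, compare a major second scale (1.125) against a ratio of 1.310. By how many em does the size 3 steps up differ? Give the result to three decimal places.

0.997em

Major second: 1.21 × 1.125³ = 1.72283em
At 1.310: 1.21 × 1.310³ = 2.72019em
Difference: 2.72019 − 1.72283 = 0.99736em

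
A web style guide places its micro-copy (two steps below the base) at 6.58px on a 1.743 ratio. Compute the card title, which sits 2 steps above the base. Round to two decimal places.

60.73px

6.58 × 1.743⁴ = 6.58 × 9.22974 ≈ 60.732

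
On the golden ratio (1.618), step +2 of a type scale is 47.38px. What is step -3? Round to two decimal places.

4.27px

47.38 ÷ 1.618⁵ = 47.38 ÷ 11.08901 ≈ 4.273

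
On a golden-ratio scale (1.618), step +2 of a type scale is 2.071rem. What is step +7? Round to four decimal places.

22.9653rem

The gap is 7 − (2) = 5 steps, so the factor is 1.618^5.
2.071 × 1.618⁵ = 2.071 × 11.08901 ≈ 22.9653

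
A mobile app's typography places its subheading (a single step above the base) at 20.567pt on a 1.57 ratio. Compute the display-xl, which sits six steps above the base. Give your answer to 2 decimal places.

Moving from step +1 to step +6 is 5 steps up, so multiply by r⁵.
20.567 × 1.57⁵ = 20.567 × 9.53890 ≈ 196.187

196.19pt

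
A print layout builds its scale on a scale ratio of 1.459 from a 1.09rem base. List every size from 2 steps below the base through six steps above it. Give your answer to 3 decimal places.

0.512rem, 0.747rem, 1.090rem, 1.590rem, 2.320rem, 3.385rem, 4.939rem, 7.206rem, 10.514rem

Step -2: 1.09 ÷ 1.459² = 0.512
Step -1: 1.09 ÷ 1.459 = 0.747
Step 0: 1.09rem
Step 1: 1.09 × 1.459 = 1.590
Step 2: 1.09 × 1.459² = 2.320
Step 3: 1.09 × 1.459³ = 3.385
Step 4: 1.09 × 1.459⁴ = 4.939
Step 5: 1.09 × 1.459⁵ = 7.206
Step 6: 1.09 × 1.459⁶ = 10.514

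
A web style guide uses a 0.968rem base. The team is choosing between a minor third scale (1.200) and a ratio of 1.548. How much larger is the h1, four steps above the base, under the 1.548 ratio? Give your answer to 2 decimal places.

Minor third: 0.968 × 1.200⁴ = 2.0072rem
At 1.548: 0.968 × 1.548⁴ = 5.5585rem
Difference: 5.5585 − 2.0072 = 3.5513rem

3.55rem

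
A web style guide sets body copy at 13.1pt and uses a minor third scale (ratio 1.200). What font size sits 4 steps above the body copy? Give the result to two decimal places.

13.1 × 1.200⁴ = 13.1 × 2.07360 ≈ 27.16

27.16pt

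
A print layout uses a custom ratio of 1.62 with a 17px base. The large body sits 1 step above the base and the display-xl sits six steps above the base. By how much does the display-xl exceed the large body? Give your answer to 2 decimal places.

279.74px

Step 1: 17.0 × 1.62 = 27.5400px
Step 6: 17.0 × 1.62⁶ = 307.2833px
Difference: 307.2833 − 27.5400 = 279.7433px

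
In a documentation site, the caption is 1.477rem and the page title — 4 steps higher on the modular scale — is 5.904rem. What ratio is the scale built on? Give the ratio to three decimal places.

1.414

The ratio satisfies 1.477 × r⁴ = 5.904, so r = (5.904 / 1.477)^(1/4).
r = 3.9973^(1/4) ≈ 1.4140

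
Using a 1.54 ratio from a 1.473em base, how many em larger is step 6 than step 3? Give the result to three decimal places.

Step 3: 1.473 × 1.54³ = 5.37978em
Step 6: 1.473 × 1.54⁶ = 19.64839em
Difference: 19.64839 − 5.37978 = 14.26861em

14.269em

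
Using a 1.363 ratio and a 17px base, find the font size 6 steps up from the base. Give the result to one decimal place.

Each step on a modular scale multiplies by the ratio, so the size n steps from the base is base × ratioⁿ.
17.0 × 1.363⁶ = 17.0 × 6.41173 ≈ 109.00

109.0px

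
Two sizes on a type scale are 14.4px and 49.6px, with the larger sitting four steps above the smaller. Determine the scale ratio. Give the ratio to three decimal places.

The ratio satisfies 14.4 × r⁴ = 49.6, so r = (49.6 / 14.4)^(1/4).
r = 3.4444^(1/4) ≈ 1.3623

1.362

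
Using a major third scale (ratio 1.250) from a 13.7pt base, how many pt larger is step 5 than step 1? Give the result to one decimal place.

24.7pt

Step 1: 13.7 × 1.250 = 17.125pt
Step 5: 13.7 × 1.250⁵ = 41.809pt
Difference: 41.809 − 17.125 = 24.684pt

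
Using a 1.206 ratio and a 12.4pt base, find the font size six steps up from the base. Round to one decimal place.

38.2pt

Every step multiplies by the scale ratio.
12.4 × 1.206⁶ = 12.4 × 3.07669 ≈ 38.15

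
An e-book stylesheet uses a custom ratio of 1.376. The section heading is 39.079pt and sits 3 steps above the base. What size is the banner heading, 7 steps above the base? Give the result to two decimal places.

140.09pt

Moving from step +3 to step +7 is 4 steps up, so multiply by r⁴.
39.079 × 1.376⁴ = 39.079 × 3.58487 ≈ 140.093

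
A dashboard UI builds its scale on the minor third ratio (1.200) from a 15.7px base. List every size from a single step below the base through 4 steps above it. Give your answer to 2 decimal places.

13.08px, 15.70px, 18.84px, 22.61px, 27.13px, 32.56px

Step -1: 15.7 ÷ 1.200 = 13.08
Step 0: 15.7px
Step 1: 15.7 × 1.200 = 18.84
Step 2: 15.7 × 1.200² = 22.61
Step 3: 15.7 × 1.200³ = 27.13
Step 4: 15.7 × 1.200⁴ = 32.56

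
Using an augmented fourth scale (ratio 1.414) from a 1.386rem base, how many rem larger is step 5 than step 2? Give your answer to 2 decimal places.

5.06rem

Step 2: 1.386 × 1.414² = 2.7712rem
Step 5: 1.386 × 1.414⁵ = 7.8345rem
Difference: 7.8345 − 2.7712 = 5.0633rem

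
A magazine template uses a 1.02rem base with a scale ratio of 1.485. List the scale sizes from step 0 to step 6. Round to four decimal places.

Step 0: 1.02rem
Step 1: 1.02 × 1.485 = 1.5147
Step 2: 1.02 × 1.485² = 2.2493
Step 3: 1.02 × 1.485³ = 3.3403
Step 4: 1.02 × 1.485⁴ = 4.9603
Step 5: 1.02 × 1.485⁵ = 7.3660
Step 6: 1.02 × 1.485⁶ = 10.9385

1.0200rem, 1.5147rem, 2.2493rem, 3.3403rem, 4.9603rem, 7.3660rem, 10.9385rem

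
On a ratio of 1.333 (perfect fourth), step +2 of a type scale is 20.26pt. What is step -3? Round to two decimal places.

4.81pt

20.26 ÷ 1.333⁵ = 20.26 ÷ 4.20873 ≈ 4.814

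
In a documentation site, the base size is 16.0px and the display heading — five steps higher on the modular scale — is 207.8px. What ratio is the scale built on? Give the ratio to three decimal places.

The ratio satisfies 16.0 × r⁵ = 207.8, so r = (207.8 / 16.0)^(1/5).
r = 12.9875^(1/5) ≈ 1.6700

1.670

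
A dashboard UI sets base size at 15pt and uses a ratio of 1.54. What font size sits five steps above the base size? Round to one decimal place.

A modular type scale is a geometric sequence: sizeₙ = base × rⁿ.
15.0 × 1.54⁵ = 15.0 × 8.66171 ≈ 129.93

129.9pt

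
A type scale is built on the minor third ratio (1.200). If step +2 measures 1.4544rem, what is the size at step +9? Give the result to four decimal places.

Moving from step +2 to step +9 is 7 steps up, so multiply by r⁷.
1.4544 × 1.200⁷ = 1.4544 × 3.58318 ≈ 5.2114

5.2114rem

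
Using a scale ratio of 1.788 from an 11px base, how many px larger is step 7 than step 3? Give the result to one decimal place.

Step 3: 11.0 × 1.788³ = 62.877px
Step 7: 11.0 × 1.788⁷ = 642.636px
Difference: 642.636 − 62.877 = 579.759px

579.8px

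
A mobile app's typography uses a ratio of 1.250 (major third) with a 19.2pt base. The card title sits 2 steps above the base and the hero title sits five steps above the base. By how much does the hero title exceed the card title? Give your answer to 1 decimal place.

Step 2: 19.2 × 1.250² = 30.000pt
Step 5: 19.2 × 1.250⁵ = 58.594pt
Difference: 58.594 − 30.000 = 28.594pt

28.6pt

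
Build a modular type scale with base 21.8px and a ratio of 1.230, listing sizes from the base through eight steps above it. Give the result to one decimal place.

Step 0: 21.8px
Step 1: 21.8 × 1.230 = 26.8
Step 2: 21.8 × 1.230² = 33.0
Step 3: 21.8 × 1.230³ = 40.6
Step 4: 21.8 × 1.230⁴ = 49.9
Step 5: 21.8 × 1.230⁵ = 61.4
Step 6: 21.8 × 1.230⁶ = 75.5
Step 7: 21.8 × 1.230⁷ = 92.9
Step 8: 21.8 × 1.230⁸ = 114.2

21.8px, 26.8px, 33.0px, 40.6px, 49.9px, 61.4px, 75.5px, 92.9px, 114.2px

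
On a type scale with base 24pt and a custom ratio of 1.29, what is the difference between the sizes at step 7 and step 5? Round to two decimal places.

Step 5: 24.0 × 1.29⁵ = 85.7353pt
Step 7: 24.0 × 1.29⁷ = 142.6722pt
Difference: 142.6722 − 85.7353 = 56.9369pt

56.94pt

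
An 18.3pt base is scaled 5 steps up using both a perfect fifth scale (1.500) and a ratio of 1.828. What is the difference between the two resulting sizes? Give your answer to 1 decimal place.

234.6pt

Perfect fifth: 18.3 × 1.500⁵ = 138.966pt
At 1.828: 18.3 × 1.828⁵ = 373.536pt
Difference: 373.536 − 138.966 = 234.570pt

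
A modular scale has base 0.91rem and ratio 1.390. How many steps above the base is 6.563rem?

1.390ⁿ = 6.563 / 0.91 = 7.2121
n = ln(7.2121) / ln(1.390) = 1.9758 / 0.3293 ≈ 6.00

6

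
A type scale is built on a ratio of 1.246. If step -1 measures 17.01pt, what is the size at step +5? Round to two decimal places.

The gap is 5 − (-1) = 6 steps, so the factor is 1.246^6.
17.01 × 1.246⁶ = 17.01 × 3.74204 ≈ 63.652

63.65pt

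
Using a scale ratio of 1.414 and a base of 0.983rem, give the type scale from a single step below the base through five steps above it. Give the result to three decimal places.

Step -1: 0.983 ÷ 1.414 = 0.695
Step 0: 0.983rem
Step 1: 0.983 × 1.414 = 1.390
Step 2: 0.983 × 1.414² = 1.965
Step 3: 0.983 × 1.414³ = 2.779
Step 4: 0.983 × 1.414⁴ = 3.930
Step 5: 0.983 × 1.414⁵ = 5.556

0.695rem, 0.983rem, 1.390rem, 1.965rem, 2.779rem, 3.930rem, 5.556rem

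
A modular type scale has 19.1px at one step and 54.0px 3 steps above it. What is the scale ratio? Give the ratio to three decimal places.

The ratio satisfies 19.1 × r³ = 54.0, so r = (54.0 / 19.1)^(1/3).
r = 2.8272^(1/3) ≈ 1.4140

1.414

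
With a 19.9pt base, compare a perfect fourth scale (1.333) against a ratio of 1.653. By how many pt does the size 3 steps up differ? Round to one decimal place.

42.7pt

Perfect fourth: 19.9 × 1.333³ = 47.135pt
At 1.653: 19.9 × 1.653³ = 89.882pt
Difference: 89.882 − 47.135 = 42.747pt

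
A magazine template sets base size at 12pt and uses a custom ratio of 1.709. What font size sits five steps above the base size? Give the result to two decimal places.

12.0 × 1.709⁵ = 12.0 × 14.57842 ≈ 174.94

174.94pt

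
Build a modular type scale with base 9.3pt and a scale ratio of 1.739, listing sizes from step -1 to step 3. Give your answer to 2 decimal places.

Step -1: 9.3 ÷ 1.739 = 5.35
Step 0: 9.3pt
Step 1: 9.3 × 1.739 = 16.17
Step 2: 9.3 × 1.739² = 28.12
Step 3: 9.3 × 1.739³ = 48.91

5.35pt, 9.30pt, 16.17pt, 28.12pt, 48.91pt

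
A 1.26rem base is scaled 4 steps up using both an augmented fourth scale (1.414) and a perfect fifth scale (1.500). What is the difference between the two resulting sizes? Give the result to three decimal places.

1.342rem

Augmented fourth: 1.26 × 1.414⁴ = 5.03696rem
Perfect fifth: 1.26 × 1.500⁴ = 6.37875rem
Difference: 6.37875 − 5.03696 = 1.34179rem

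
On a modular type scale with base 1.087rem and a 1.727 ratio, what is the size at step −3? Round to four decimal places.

Every step multiplies by the scale ratio.
1.087 ÷ 1.727³ = 1.087 ÷ 5.15083 ≈ 0.2110

0.2110rem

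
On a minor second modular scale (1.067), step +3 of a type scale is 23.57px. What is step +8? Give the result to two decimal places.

32.60px

The gap is 8 − (3) = 5 steps, so the factor is 1.067^5.
23.57 × 1.067⁵ = 23.57 × 1.38300 ≈ 32.597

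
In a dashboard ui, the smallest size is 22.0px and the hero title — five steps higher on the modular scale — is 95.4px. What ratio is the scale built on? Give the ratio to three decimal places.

r⁵ = 95.4 / 22.0, so r = (95.4/22.0)^(1/5).
r = 4.3364^(1/5) ≈ 1.3410

1.341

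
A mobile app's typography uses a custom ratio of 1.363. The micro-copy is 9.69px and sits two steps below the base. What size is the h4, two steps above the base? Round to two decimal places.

9.69 × 1.363⁴ = 9.69 × 3.45131 ≈ 33.443

33.44px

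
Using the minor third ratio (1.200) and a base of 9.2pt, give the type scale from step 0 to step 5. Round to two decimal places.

Step 0: 9.2pt
Step 1: 9.2 × 1.200 = 11.04
Step 2: 9.2 × 1.200² = 13.25
Step 3: 9.2 × 1.200³ = 15.90
Step 4: 9.2 × 1.200⁴ = 19.08
Step 5: 9.2 × 1.200⁵ = 22.89

9.20pt, 11.04pt, 13.25pt, 15.90pt, 19.08pt, 22.89pt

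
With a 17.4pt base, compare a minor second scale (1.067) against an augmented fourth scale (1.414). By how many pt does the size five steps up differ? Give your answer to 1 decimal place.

Minor second: 17.4 × 1.067⁵ = 24.064pt
Augmented fourth: 17.4 × 1.414⁵ = 98.355pt
Difference: 98.355 − 24.064 = 74.291pt

74.3pt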